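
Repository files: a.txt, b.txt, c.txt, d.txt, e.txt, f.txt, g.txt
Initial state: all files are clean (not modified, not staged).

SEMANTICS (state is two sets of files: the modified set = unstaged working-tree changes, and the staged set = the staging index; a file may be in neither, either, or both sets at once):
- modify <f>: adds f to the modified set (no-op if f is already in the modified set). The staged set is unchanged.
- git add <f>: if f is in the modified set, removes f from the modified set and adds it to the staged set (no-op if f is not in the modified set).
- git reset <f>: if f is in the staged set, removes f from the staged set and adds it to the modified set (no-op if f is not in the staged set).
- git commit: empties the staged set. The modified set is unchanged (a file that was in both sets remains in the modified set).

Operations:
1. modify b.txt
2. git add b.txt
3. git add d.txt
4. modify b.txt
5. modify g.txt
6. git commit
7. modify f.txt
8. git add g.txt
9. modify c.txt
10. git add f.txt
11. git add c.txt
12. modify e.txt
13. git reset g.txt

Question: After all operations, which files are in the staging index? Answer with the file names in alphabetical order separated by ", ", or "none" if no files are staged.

After op 1 (modify b.txt): modified={b.txt} staged={none}
After op 2 (git add b.txt): modified={none} staged={b.txt}
After op 3 (git add d.txt): modified={none} staged={b.txt}
After op 4 (modify b.txt): modified={b.txt} staged={b.txt}
After op 5 (modify g.txt): modified={b.txt, g.txt} staged={b.txt}
After op 6 (git commit): modified={b.txt, g.txt} staged={none}
After op 7 (modify f.txt): modified={b.txt, f.txt, g.txt} staged={none}
After op 8 (git add g.txt): modified={b.txt, f.txt} staged={g.txt}
After op 9 (modify c.txt): modified={b.txt, c.txt, f.txt} staged={g.txt}
After op 10 (git add f.txt): modified={b.txt, c.txt} staged={f.txt, g.txt}
After op 11 (git add c.txt): modified={b.txt} staged={c.txt, f.txt, g.txt}
After op 12 (modify e.txt): modified={b.txt, e.txt} staged={c.txt, f.txt, g.txt}
After op 13 (git reset g.txt): modified={b.txt, e.txt, g.txt} staged={c.txt, f.txt}

Answer: c.txt, f.txt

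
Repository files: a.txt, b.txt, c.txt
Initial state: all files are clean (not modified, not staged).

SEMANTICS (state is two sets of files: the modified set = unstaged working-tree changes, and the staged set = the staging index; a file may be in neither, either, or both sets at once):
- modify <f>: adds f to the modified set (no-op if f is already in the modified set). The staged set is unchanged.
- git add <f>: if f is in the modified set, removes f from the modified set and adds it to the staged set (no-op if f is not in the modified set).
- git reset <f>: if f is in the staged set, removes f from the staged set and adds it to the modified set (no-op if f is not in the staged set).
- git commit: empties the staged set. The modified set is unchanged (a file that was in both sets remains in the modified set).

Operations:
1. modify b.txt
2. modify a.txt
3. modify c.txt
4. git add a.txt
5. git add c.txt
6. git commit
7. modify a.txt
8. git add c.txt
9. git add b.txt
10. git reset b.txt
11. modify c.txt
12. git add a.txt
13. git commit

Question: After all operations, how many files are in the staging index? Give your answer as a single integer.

After op 1 (modify b.txt): modified={b.txt} staged={none}
After op 2 (modify a.txt): modified={a.txt, b.txt} staged={none}
After op 3 (modify c.txt): modified={a.txt, b.txt, c.txt} staged={none}
After op 4 (git add a.txt): modified={b.txt, c.txt} staged={a.txt}
After op 5 (git add c.txt): modified={b.txt} staged={a.txt, c.txt}
After op 6 (git commit): modified={b.txt} staged={none}
After op 7 (modify a.txt): modified={a.txt, b.txt} staged={none}
After op 8 (git add c.txt): modified={a.txt, b.txt} staged={none}
After op 9 (git add b.txt): modified={a.txt} staged={b.txt}
After op 10 (git reset b.txt): modified={a.txt, b.txt} staged={none}
After op 11 (modify c.txt): modified={a.txt, b.txt, c.txt} staged={none}
After op 12 (git add a.txt): modified={b.txt, c.txt} staged={a.txt}
After op 13 (git commit): modified={b.txt, c.txt} staged={none}
Final staged set: {none} -> count=0

Answer: 0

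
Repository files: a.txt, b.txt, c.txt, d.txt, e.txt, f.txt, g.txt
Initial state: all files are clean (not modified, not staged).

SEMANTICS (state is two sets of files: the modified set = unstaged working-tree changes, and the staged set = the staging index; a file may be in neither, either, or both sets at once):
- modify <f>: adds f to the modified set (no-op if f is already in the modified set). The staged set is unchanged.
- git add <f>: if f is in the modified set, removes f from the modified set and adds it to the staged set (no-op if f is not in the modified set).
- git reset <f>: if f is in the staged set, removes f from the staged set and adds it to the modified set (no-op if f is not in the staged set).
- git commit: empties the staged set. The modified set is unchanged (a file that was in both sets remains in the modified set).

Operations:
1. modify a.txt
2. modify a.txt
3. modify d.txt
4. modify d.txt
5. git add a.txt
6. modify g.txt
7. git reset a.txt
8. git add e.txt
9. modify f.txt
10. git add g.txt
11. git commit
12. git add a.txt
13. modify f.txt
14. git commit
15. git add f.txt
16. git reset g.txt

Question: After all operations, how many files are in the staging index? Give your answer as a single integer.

Answer: 1

Derivation:
After op 1 (modify a.txt): modified={a.txt} staged={none}
After op 2 (modify a.txt): modified={a.txt} staged={none}
After op 3 (modify d.txt): modified={a.txt, d.txt} staged={none}
After op 4 (modify d.txt): modified={a.txt, d.txt} staged={none}
After op 5 (git add a.txt): modified={d.txt} staged={a.txt}
After op 6 (modify g.txt): modified={d.txt, g.txt} staged={a.txt}
After op 7 (git reset a.txt): modified={a.txt, d.txt, g.txt} staged={none}
After op 8 (git add e.txt): modified={a.txt, d.txt, g.txt} staged={none}
After op 9 (modify f.txt): modified={a.txt, d.txt, f.txt, g.txt} staged={none}
After op 10 (git add g.txt): modified={a.txt, d.txt, f.txt} staged={g.txt}
After op 11 (git commit): modified={a.txt, d.txt, f.txt} staged={none}
After op 12 (git add a.txt): modified={d.txt, f.txt} staged={a.txt}
After op 13 (modify f.txt): modified={d.txt, f.txt} staged={a.txt}
After op 14 (git commit): modified={d.txt, f.txt} staged={none}
After op 15 (git add f.txt): modified={d.txt} staged={f.txt}
After op 16 (git reset g.txt): modified={d.txt} staged={f.txt}
Final staged set: {f.txt} -> count=1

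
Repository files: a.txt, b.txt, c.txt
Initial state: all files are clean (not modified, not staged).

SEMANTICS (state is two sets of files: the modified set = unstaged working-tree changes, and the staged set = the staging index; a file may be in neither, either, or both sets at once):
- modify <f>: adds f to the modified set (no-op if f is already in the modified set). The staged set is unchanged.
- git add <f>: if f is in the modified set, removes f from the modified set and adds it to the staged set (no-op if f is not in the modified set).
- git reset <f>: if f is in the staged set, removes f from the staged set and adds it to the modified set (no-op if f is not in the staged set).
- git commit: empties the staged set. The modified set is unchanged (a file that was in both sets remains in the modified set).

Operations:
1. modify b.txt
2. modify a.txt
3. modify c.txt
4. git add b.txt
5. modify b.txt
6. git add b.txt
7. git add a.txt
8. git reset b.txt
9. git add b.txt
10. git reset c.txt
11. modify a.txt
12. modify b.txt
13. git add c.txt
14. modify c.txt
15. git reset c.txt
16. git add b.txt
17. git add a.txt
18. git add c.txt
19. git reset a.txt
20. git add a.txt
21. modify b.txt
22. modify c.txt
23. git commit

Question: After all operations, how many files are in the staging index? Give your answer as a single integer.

After op 1 (modify b.txt): modified={b.txt} staged={none}
After op 2 (modify a.txt): modified={a.txt, b.txt} staged={none}
After op 3 (modify c.txt): modified={a.txt, b.txt, c.txt} staged={none}
After op 4 (git add b.txt): modified={a.txt, c.txt} staged={b.txt}
After op 5 (modify b.txt): modified={a.txt, b.txt, c.txt} staged={b.txt}
After op 6 (git add b.txt): modified={a.txt, c.txt} staged={b.txt}
After op 7 (git add a.txt): modified={c.txt} staged={a.txt, b.txt}
After op 8 (git reset b.txt): modified={b.txt, c.txt} staged={a.txt}
After op 9 (git add b.txt): modified={c.txt} staged={a.txt, b.txt}
After op 10 (git reset c.txt): modified={c.txt} staged={a.txt, b.txt}
After op 11 (modify a.txt): modified={a.txt, c.txt} staged={a.txt, b.txt}
After op 12 (modify b.txt): modified={a.txt, b.txt, c.txt} staged={a.txt, b.txt}
After op 13 (git add c.txt): modified={a.txt, b.txt} staged={a.txt, b.txt, c.txt}
After op 14 (modify c.txt): modified={a.txt, b.txt, c.txt} staged={a.txt, b.txt, c.txt}
After op 15 (git reset c.txt): modified={a.txt, b.txt, c.txt} staged={a.txt, b.txt}
After op 16 (git add b.txt): modified={a.txt, c.txt} staged={a.txt, b.txt}
After op 17 (git add a.txt): modified={c.txt} staged={a.txt, b.txt}
After op 18 (git add c.txt): modified={none} staged={a.txt, b.txt, c.txt}
After op 19 (git reset a.txt): modified={a.txt} staged={b.txt, c.txt}
After op 20 (git add a.txt): modified={none} staged={a.txt, b.txt, c.txt}
After op 21 (modify b.txt): modified={b.txt} staged={a.txt, b.txt, c.txt}
After op 22 (modify c.txt): modified={b.txt, c.txt} staged={a.txt, b.txt, c.txt}
After op 23 (git commit): modified={b.txt, c.txt} staged={none}
Final staged set: {none} -> count=0

Answer: 0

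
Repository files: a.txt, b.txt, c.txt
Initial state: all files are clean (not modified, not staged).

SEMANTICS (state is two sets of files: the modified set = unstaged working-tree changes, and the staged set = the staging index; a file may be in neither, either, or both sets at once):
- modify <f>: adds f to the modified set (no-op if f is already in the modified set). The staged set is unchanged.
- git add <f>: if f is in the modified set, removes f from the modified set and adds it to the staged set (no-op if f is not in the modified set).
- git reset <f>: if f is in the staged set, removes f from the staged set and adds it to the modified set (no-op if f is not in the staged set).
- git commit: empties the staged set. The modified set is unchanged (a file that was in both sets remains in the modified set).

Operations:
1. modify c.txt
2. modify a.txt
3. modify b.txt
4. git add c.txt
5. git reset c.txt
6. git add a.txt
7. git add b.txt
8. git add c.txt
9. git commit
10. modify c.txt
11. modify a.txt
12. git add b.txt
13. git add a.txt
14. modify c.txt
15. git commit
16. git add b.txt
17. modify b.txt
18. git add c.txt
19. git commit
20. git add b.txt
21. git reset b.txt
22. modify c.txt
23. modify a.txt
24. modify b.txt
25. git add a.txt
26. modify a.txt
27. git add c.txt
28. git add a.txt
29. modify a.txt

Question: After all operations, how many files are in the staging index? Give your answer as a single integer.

After op 1 (modify c.txt): modified={c.txt} staged={none}
After op 2 (modify a.txt): modified={a.txt, c.txt} staged={none}
After op 3 (modify b.txt): modified={a.txt, b.txt, c.txt} staged={none}
After op 4 (git add c.txt): modified={a.txt, b.txt} staged={c.txt}
After op 5 (git reset c.txt): modified={a.txt, b.txt, c.txt} staged={none}
After op 6 (git add a.txt): modified={b.txt, c.txt} staged={a.txt}
After op 7 (git add b.txt): modified={c.txt} staged={a.txt, b.txt}
After op 8 (git add c.txt): modified={none} staged={a.txt, b.txt, c.txt}
After op 9 (git commit): modified={none} staged={none}
After op 10 (modify c.txt): modified={c.txt} staged={none}
After op 11 (modify a.txt): modified={a.txt, c.txt} staged={none}
After op 12 (git add b.txt): modified={a.txt, c.txt} staged={none}
After op 13 (git add a.txt): modified={c.txt} staged={a.txt}
After op 14 (modify c.txt): modified={c.txt} staged={a.txt}
After op 15 (git commit): modified={c.txt} staged={none}
After op 16 (git add b.txt): modified={c.txt} staged={none}
After op 17 (modify b.txt): modified={b.txt, c.txt} staged={none}
After op 18 (git add c.txt): modified={b.txt} staged={c.txt}
After op 19 (git commit): modified={b.txt} staged={none}
After op 20 (git add b.txt): modified={none} staged={b.txt}
After op 21 (git reset b.txt): modified={b.txt} staged={none}
After op 22 (modify c.txt): modified={b.txt, c.txt} staged={none}
After op 23 (modify a.txt): modified={a.txt, b.txt, c.txt} staged={none}
After op 24 (modify b.txt): modified={a.txt, b.txt, c.txt} staged={none}
After op 25 (git add a.txt): modified={b.txt, c.txt} staged={a.txt}
After op 26 (modify a.txt): modified={a.txt, b.txt, c.txt} staged={a.txt}
After op 27 (git add c.txt): modified={a.txt, b.txt} staged={a.txt, c.txt}
After op 28 (git add a.txt): modified={b.txt} staged={a.txt, c.txt}
After op 29 (modify a.txt): modified={a.txt, b.txt} staged={a.txt, c.txt}
Final staged set: {a.txt, c.txt} -> count=2

Answer: 2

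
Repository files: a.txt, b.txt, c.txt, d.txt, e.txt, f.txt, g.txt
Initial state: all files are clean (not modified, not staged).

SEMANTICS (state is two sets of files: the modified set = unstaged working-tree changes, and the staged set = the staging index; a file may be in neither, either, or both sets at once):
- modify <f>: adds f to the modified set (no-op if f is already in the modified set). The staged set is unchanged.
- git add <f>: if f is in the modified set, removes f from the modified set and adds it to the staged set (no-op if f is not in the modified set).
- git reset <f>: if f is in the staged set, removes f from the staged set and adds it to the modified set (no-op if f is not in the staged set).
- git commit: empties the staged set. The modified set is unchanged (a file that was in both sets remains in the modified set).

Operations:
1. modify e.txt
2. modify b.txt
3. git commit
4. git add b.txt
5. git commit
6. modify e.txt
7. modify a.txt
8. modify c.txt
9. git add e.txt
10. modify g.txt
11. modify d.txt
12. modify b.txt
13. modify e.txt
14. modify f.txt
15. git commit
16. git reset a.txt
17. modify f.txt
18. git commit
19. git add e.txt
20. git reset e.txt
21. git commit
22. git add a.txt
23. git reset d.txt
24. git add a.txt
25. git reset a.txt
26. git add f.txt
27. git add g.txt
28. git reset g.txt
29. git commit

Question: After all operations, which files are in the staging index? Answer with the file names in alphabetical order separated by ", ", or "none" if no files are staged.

After op 1 (modify e.txt): modified={e.txt} staged={none}
After op 2 (modify b.txt): modified={b.txt, e.txt} staged={none}
After op 3 (git commit): modified={b.txt, e.txt} staged={none}
After op 4 (git add b.txt): modified={e.txt} staged={b.txt}
After op 5 (git commit): modified={e.txt} staged={none}
After op 6 (modify e.txt): modified={e.txt} staged={none}
After op 7 (modify a.txt): modified={a.txt, e.txt} staged={none}
After op 8 (modify c.txt): modified={a.txt, c.txt, e.txt} staged={none}
After op 9 (git add e.txt): modified={a.txt, c.txt} staged={e.txt}
After op 10 (modify g.txt): modified={a.txt, c.txt, g.txt} staged={e.txt}
After op 11 (modify d.txt): modified={a.txt, c.txt, d.txt, g.txt} staged={e.txt}
After op 12 (modify b.txt): modified={a.txt, b.txt, c.txt, d.txt, g.txt} staged={e.txt}
After op 13 (modify e.txt): modified={a.txt, b.txt, c.txt, d.txt, e.txt, g.txt} staged={e.txt}
After op 14 (modify f.txt): modified={a.txt, b.txt, c.txt, d.txt, e.txt, f.txt, g.txt} staged={e.txt}
After op 15 (git commit): modified={a.txt, b.txt, c.txt, d.txt, e.txt, f.txt, g.txt} staged={none}
After op 16 (git reset a.txt): modified={a.txt, b.txt, c.txt, d.txt, e.txt, f.txt, g.txt} staged={none}
After op 17 (modify f.txt): modified={a.txt, b.txt, c.txt, d.txt, e.txt, f.txt, g.txt} staged={none}
After op 18 (git commit): modified={a.txt, b.txt, c.txt, d.txt, e.txt, f.txt, g.txt} staged={none}
After op 19 (git add e.txt): modified={a.txt, b.txt, c.txt, d.txt, f.txt, g.txt} staged={e.txt}
After op 20 (git reset e.txt): modified={a.txt, b.txt, c.txt, d.txt, e.txt, f.txt, g.txt} staged={none}
After op 21 (git commit): modified={a.txt, b.txt, c.txt, d.txt, e.txt, f.txt, g.txt} staged={none}
After op 22 (git add a.txt): modified={b.txt, c.txt, d.txt, e.txt, f.txt, g.txt} staged={a.txt}
After op 23 (git reset d.txt): modified={b.txt, c.txt, d.txt, e.txt, f.txt, g.txt} staged={a.txt}
After op 24 (git add a.txt): modified={b.txt, c.txt, d.txt, e.txt, f.txt, g.txt} staged={a.txt}
After op 25 (git reset a.txt): modified={a.txt, b.txt, c.txt, d.txt, e.txt, f.txt, g.txt} staged={none}
After op 26 (git add f.txt): modified={a.txt, b.txt, c.txt, d.txt, e.txt, g.txt} staged={f.txt}
After op 27 (git add g.txt): modified={a.txt, b.txt, c.txt, d.txt, e.txt} staged={f.txt, g.txt}
After op 28 (git reset g.txt): modified={a.txt, b.txt, c.txt, d.txt, e.txt, g.txt} staged={f.txt}
After op 29 (git commit): modified={a.txt, b.txt, c.txt, d.txt, e.txt, g.txt} staged={none}

Answer: none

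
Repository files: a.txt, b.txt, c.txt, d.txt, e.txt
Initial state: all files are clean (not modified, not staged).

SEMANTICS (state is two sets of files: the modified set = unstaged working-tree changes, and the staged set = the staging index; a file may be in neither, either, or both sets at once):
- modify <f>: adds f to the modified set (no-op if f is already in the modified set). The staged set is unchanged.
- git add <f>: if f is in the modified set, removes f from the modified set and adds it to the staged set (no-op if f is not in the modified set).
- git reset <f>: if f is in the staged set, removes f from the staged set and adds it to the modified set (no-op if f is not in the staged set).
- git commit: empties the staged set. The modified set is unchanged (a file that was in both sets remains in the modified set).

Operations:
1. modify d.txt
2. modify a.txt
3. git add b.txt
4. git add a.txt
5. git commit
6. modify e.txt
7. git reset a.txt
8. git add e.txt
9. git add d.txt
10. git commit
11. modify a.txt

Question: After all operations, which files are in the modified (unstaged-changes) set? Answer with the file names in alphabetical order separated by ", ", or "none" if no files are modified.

Answer: a.txt

Derivation:
After op 1 (modify d.txt): modified={d.txt} staged={none}
After op 2 (modify a.txt): modified={a.txt, d.txt} staged={none}
After op 3 (git add b.txt): modified={a.txt, d.txt} staged={none}
After op 4 (git add a.txt): modified={d.txt} staged={a.txt}
After op 5 (git commit): modified={d.txt} staged={none}
After op 6 (modify e.txt): modified={d.txt, e.txt} staged={none}
After op 7 (git reset a.txt): modified={d.txt, e.txt} staged={none}
After op 8 (git add e.txt): modified={d.txt} staged={e.txt}
After op 9 (git add d.txt): modified={none} staged={d.txt, e.txt}
After op 10 (git commit): modified={none} staged={none}
After op 11 (modify a.txt): modified={a.txt} staged={none}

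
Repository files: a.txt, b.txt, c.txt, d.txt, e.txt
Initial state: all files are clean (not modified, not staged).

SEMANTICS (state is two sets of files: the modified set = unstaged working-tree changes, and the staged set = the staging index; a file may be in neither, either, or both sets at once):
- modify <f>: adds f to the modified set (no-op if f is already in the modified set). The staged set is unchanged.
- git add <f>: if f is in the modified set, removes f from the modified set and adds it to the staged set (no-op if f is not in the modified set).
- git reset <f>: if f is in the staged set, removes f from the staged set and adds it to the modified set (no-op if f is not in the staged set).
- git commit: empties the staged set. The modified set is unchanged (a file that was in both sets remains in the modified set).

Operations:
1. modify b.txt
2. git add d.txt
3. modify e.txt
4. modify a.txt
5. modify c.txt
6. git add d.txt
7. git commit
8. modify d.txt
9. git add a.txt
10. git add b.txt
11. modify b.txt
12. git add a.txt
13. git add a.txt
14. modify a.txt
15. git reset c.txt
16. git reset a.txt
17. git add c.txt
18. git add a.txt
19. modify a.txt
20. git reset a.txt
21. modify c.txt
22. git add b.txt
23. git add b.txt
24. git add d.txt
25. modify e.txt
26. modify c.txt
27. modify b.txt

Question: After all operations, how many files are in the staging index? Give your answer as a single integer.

After op 1 (modify b.txt): modified={b.txt} staged={none}
After op 2 (git add d.txt): modified={b.txt} staged={none}
After op 3 (modify e.txt): modified={b.txt, e.txt} staged={none}
After op 4 (modify a.txt): modified={a.txt, b.txt, e.txt} staged={none}
After op 5 (modify c.txt): modified={a.txt, b.txt, c.txt, e.txt} staged={none}
After op 6 (git add d.txt): modified={a.txt, b.txt, c.txt, e.txt} staged={none}
After op 7 (git commit): modified={a.txt, b.txt, c.txt, e.txt} staged={none}
After op 8 (modify d.txt): modified={a.txt, b.txt, c.txt, d.txt, e.txt} staged={none}
After op 9 (git add a.txt): modified={b.txt, c.txt, d.txt, e.txt} staged={a.txt}
After op 10 (git add b.txt): modified={c.txt, d.txt, e.txt} staged={a.txt, b.txt}
After op 11 (modify b.txt): modified={b.txt, c.txt, d.txt, e.txt} staged={a.txt, b.txt}
After op 12 (git add a.txt): modified={b.txt, c.txt, d.txt, e.txt} staged={a.txt, b.txt}
After op 13 (git add a.txt): modified={b.txt, c.txt, d.txt, e.txt} staged={a.txt, b.txt}
After op 14 (modify a.txt): modified={a.txt, b.txt, c.txt, d.txt, e.txt} staged={a.txt, b.txt}
After op 15 (git reset c.txt): modified={a.txt, b.txt, c.txt, d.txt, e.txt} staged={a.txt, b.txt}
After op 16 (git reset a.txt): modified={a.txt, b.txt, c.txt, d.txt, e.txt} staged={b.txt}
After op 17 (git add c.txt): modified={a.txt, b.txt, d.txt, e.txt} staged={b.txt, c.txt}
After op 18 (git add a.txt): modified={b.txt, d.txt, e.txt} staged={a.txt, b.txt, c.txt}
After op 19 (modify a.txt): modified={a.txt, b.txt, d.txt, e.txt} staged={a.txt, b.txt, c.txt}
After op 20 (git reset a.txt): modified={a.txt, b.txt, d.txt, e.txt} staged={b.txt, c.txt}
After op 21 (modify c.txt): modified={a.txt, b.txt, c.txt, d.txt, e.txt} staged={b.txt, c.txt}
After op 22 (git add b.txt): modified={a.txt, c.txt, d.txt, e.txt} staged={b.txt, c.txt}
After op 23 (git add b.txt): modified={a.txt, c.txt, d.txt, e.txt} staged={b.txt, c.txt}
After op 24 (git add d.txt): modified={a.txt, c.txt, e.txt} staged={b.txt, c.txt, d.txt}
After op 25 (modify e.txt): modified={a.txt, c.txt, e.txt} staged={b.txt, c.txt, d.txt}
After op 26 (modify c.txt): modified={a.txt, c.txt, e.txt} staged={b.txt, c.txt, d.txt}
After op 27 (modify b.txt): modified={a.txt, b.txt, c.txt, e.txt} staged={b.txt, c.txt, d.txt}
Final staged set: {b.txt, c.txt, d.txt} -> count=3

Answer: 3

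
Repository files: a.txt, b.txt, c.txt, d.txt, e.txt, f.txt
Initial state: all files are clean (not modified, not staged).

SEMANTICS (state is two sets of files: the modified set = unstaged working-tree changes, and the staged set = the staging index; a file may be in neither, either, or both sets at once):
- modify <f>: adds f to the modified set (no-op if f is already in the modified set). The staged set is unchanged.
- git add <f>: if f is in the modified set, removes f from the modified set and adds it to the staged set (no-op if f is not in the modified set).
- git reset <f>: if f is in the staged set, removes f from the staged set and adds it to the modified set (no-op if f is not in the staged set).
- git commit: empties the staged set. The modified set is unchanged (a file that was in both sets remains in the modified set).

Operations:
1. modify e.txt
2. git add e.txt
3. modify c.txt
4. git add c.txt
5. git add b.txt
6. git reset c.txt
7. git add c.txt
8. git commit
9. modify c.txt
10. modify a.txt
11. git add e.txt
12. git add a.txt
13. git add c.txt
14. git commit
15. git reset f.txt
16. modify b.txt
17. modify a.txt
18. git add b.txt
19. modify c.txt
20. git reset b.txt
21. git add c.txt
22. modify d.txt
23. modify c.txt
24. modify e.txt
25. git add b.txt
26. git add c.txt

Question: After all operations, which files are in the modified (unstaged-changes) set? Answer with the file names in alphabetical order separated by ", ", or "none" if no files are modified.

Answer: a.txt, d.txt, e.txt

Derivation:
After op 1 (modify e.txt): modified={e.txt} staged={none}
After op 2 (git add e.txt): modified={none} staged={e.txt}
After op 3 (modify c.txt): modified={c.txt} staged={e.txt}
After op 4 (git add c.txt): modified={none} staged={c.txt, e.txt}
After op 5 (git add b.txt): modified={none} staged={c.txt, e.txt}
After op 6 (git reset c.txt): modified={c.txt} staged={e.txt}
After op 7 (git add c.txt): modified={none} staged={c.txt, e.txt}
After op 8 (git commit): modified={none} staged={none}
After op 9 (modify c.txt): modified={c.txt} staged={none}
After op 10 (modify a.txt): modified={a.txt, c.txt} staged={none}
After op 11 (git add e.txt): modified={a.txt, c.txt} staged={none}
After op 12 (git add a.txt): modified={c.txt} staged={a.txt}
After op 13 (git add c.txt): modified={none} staged={a.txt, c.txt}
After op 14 (git commit): modified={none} staged={none}
After op 15 (git reset f.txt): modified={none} staged={none}
After op 16 (modify b.txt): modified={b.txt} staged={none}
After op 17 (modify a.txt): modified={a.txt, b.txt} staged={none}
After op 18 (git add b.txt): modified={a.txt} staged={b.txt}
After op 19 (modify c.txt): modified={a.txt, c.txt} staged={b.txt}
After op 20 (git reset b.txt): modified={a.txt, b.txt, c.txt} staged={none}
After op 21 (git add c.txt): modified={a.txt, b.txt} staged={c.txt}
After op 22 (modify d.txt): modified={a.txt, b.txt, d.txt} staged={c.txt}
After op 23 (modify c.txt): modified={a.txt, b.txt, c.txt, d.txt} staged={c.txt}
After op 24 (modify e.txt): modified={a.txt, b.txt, c.txt, d.txt, e.txt} staged={c.txt}
After op 25 (git add b.txt): modified={a.txt, c.txt, d.txt, e.txt} staged={b.txt, c.txt}
After op 26 (git add c.txt): modified={a.txt, d.txt, e.txt} staged={b.txt, c.txt}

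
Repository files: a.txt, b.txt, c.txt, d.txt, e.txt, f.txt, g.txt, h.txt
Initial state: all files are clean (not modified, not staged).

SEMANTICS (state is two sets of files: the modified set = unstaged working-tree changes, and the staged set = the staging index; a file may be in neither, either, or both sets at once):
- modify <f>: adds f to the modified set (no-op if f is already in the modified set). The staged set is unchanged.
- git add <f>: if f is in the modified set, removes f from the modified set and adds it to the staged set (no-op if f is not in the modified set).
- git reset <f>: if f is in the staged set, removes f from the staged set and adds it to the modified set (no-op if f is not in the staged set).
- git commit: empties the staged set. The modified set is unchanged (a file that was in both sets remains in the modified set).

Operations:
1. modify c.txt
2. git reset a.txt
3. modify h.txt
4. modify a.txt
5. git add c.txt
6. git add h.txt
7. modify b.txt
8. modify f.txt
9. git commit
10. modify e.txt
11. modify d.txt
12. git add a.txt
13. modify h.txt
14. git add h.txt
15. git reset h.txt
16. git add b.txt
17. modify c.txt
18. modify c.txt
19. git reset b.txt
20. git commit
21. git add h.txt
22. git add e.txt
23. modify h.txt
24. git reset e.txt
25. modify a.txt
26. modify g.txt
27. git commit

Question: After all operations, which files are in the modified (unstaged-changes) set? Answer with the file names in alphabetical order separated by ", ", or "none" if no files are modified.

Answer: a.txt, b.txt, c.txt, d.txt, e.txt, f.txt, g.txt, h.txt

Derivation:
After op 1 (modify c.txt): modified={c.txt} staged={none}
After op 2 (git reset a.txt): modified={c.txt} staged={none}
After op 3 (modify h.txt): modified={c.txt, h.txt} staged={none}
After op 4 (modify a.txt): modified={a.txt, c.txt, h.txt} staged={none}
After op 5 (git add c.txt): modified={a.txt, h.txt} staged={c.txt}
After op 6 (git add h.txt): modified={a.txt} staged={c.txt, h.txt}
After op 7 (modify b.txt): modified={a.txt, b.txt} staged={c.txt, h.txt}
After op 8 (modify f.txt): modified={a.txt, b.txt, f.txt} staged={c.txt, h.txt}
After op 9 (git commit): modified={a.txt, b.txt, f.txt} staged={none}
After op 10 (modify e.txt): modified={a.txt, b.txt, e.txt, f.txt} staged={none}
After op 11 (modify d.txt): modified={a.txt, b.txt, d.txt, e.txt, f.txt} staged={none}
After op 12 (git add a.txt): modified={b.txt, d.txt, e.txt, f.txt} staged={a.txt}
After op 13 (modify h.txt): modified={b.txt, d.txt, e.txt, f.txt, h.txt} staged={a.txt}
After op 14 (git add h.txt): modified={b.txt, d.txt, e.txt, f.txt} staged={a.txt, h.txt}
After op 15 (git reset h.txt): modified={b.txt, d.txt, e.txt, f.txt, h.txt} staged={a.txt}
After op 16 (git add b.txt): modified={d.txt, e.txt, f.txt, h.txt} staged={a.txt, b.txt}
After op 17 (modify c.txt): modified={c.txt, d.txt, e.txt, f.txt, h.txt} staged={a.txt, b.txt}
After op 18 (modify c.txt): modified={c.txt, d.txt, e.txt, f.txt, h.txt} staged={a.txt, b.txt}
After op 19 (git reset b.txt): modified={b.txt, c.txt, d.txt, e.txt, f.txt, h.txt} staged={a.txt}
After op 20 (git commit): modified={b.txt, c.txt, d.txt, e.txt, f.txt, h.txt} staged={none}
After op 21 (git add h.txt): modified={b.txt, c.txt, d.txt, e.txt, f.txt} staged={h.txt}
After op 22 (git add e.txt): modified={b.txt, c.txt, d.txt, f.txt} staged={e.txt, h.txt}
After op 23 (modify h.txt): modified={b.txt, c.txt, d.txt, f.txt, h.txt} staged={e.txt, h.txt}
After op 24 (git reset e.txt): modified={b.txt, c.txt, d.txt, e.txt, f.txt, h.txt} staged={h.txt}
After op 25 (modify a.txt): modified={a.txt, b.txt, c.txt, d.txt, e.txt, f.txt, h.txt} staged={h.txt}
After op 26 (modify g.txt): modified={a.txt, b.txt, c.txt, d.txt, e.txt, f.txt, g.txt, h.txt} staged={h.txt}
After op 27 (git commit): modified={a.txt, b.txt, c.txt, d.txt, e.txt, f.txt, g.txt, h.txt} staged={none}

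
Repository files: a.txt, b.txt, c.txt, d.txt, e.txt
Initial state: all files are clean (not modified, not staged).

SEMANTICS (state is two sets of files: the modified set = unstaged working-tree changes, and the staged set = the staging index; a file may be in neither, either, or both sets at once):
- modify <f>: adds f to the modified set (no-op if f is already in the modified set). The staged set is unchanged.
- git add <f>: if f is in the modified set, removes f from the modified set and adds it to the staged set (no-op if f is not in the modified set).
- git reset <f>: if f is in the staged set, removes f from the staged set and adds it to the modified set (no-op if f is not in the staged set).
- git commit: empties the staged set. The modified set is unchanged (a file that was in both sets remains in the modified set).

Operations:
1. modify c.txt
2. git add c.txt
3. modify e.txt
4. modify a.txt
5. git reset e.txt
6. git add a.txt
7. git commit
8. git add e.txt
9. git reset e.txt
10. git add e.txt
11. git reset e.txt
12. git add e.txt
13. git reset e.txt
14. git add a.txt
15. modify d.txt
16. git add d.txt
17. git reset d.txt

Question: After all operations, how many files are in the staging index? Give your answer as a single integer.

After op 1 (modify c.txt): modified={c.txt} staged={none}
After op 2 (git add c.txt): modified={none} staged={c.txt}
After op 3 (modify e.txt): modified={e.txt} staged={c.txt}
After op 4 (modify a.txt): modified={a.txt, e.txt} staged={c.txt}
After op 5 (git reset e.txt): modified={a.txt, e.txt} staged={c.txt}
After op 6 (git add a.txt): modified={e.txt} staged={a.txt, c.txt}
After op 7 (git commit): modified={e.txt} staged={none}
After op 8 (git add e.txt): modified={none} staged={e.txt}
After op 9 (git reset e.txt): modified={e.txt} staged={none}
After op 10 (git add e.txt): modified={none} staged={e.txt}
After op 11 (git reset e.txt): modified={e.txt} staged={none}
After op 12 (git add e.txt): modified={none} staged={e.txt}
After op 13 (git reset e.txt): modified={e.txt} staged={none}
After op 14 (git add a.txt): modified={e.txt} staged={none}
After op 15 (modify d.txt): modified={d.txt, e.txt} staged={none}
After op 16 (git add d.txt): modified={e.txt} staged={d.txt}
After op 17 (git reset d.txt): modified={d.txt, e.txt} staged={none}
Final staged set: {none} -> count=0

Answer: 0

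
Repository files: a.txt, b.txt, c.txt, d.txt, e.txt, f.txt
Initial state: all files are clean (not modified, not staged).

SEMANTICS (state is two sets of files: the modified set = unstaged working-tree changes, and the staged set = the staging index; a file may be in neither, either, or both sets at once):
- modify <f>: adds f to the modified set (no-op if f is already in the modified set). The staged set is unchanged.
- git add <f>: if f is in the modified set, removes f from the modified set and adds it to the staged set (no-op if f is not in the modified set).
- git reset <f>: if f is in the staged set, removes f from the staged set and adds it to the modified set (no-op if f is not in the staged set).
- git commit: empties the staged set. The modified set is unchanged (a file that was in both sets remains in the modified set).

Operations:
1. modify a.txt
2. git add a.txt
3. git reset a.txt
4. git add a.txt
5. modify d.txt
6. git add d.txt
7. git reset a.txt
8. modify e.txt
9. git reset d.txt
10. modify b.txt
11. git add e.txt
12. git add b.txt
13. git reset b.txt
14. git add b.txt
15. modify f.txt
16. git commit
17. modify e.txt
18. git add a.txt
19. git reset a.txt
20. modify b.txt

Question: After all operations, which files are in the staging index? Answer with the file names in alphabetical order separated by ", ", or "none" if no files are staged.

Answer: none

Derivation:
After op 1 (modify a.txt): modified={a.txt} staged={none}
After op 2 (git add a.txt): modified={none} staged={a.txt}
After op 3 (git reset a.txt): modified={a.txt} staged={none}
After op 4 (git add a.txt): modified={none} staged={a.txt}
After op 5 (modify d.txt): modified={d.txt} staged={a.txt}
After op 6 (git add d.txt): modified={none} staged={a.txt, d.txt}
After op 7 (git reset a.txt): modified={a.txt} staged={d.txt}
After op 8 (modify e.txt): modified={a.txt, e.txt} staged={d.txt}
After op 9 (git reset d.txt): modified={a.txt, d.txt, e.txt} staged={none}
After op 10 (modify b.txt): modified={a.txt, b.txt, d.txt, e.txt} staged={none}
After op 11 (git add e.txt): modified={a.txt, b.txt, d.txt} staged={e.txt}
After op 12 (git add b.txt): modified={a.txt, d.txt} staged={b.txt, e.txt}
After op 13 (git reset b.txt): modified={a.txt, b.txt, d.txt} staged={e.txt}
After op 14 (git add b.txt): modified={a.txt, d.txt} staged={b.txt, e.txt}
After op 15 (modify f.txt): modified={a.txt, d.txt, f.txt} staged={b.txt, e.txt}
After op 16 (git commit): modified={a.txt, d.txt, f.txt} staged={none}
After op 17 (modify e.txt): modified={a.txt, d.txt, e.txt, f.txt} staged={none}
After op 18 (git add a.txt): modified={d.txt, e.txt, f.txt} staged={a.txt}
After op 19 (git reset a.txt): modified={a.txt, d.txt, e.txt, f.txt} staged={none}
After op 20 (modify b.txt): modified={a.txt, b.txt, d.txt, e.txt, f.txt} staged={none}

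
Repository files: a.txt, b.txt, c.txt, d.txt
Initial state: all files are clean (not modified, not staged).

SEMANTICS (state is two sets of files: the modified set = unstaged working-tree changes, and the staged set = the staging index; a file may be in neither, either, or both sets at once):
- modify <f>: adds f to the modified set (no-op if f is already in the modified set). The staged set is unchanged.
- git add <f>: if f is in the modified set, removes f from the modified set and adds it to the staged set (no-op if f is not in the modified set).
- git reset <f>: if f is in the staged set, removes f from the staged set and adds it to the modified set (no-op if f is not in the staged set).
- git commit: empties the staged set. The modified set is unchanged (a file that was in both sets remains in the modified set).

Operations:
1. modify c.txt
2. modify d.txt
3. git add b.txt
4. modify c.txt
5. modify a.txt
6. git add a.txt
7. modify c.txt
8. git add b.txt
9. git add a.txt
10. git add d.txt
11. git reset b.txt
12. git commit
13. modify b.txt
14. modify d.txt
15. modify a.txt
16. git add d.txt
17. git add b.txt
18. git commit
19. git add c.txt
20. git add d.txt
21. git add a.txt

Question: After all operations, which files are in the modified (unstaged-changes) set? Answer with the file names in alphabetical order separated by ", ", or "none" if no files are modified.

After op 1 (modify c.txt): modified={c.txt} staged={none}
After op 2 (modify d.txt): modified={c.txt, d.txt} staged={none}
After op 3 (git add b.txt): modified={c.txt, d.txt} staged={none}
After op 4 (modify c.txt): modified={c.txt, d.txt} staged={none}
After op 5 (modify a.txt): modified={a.txt, c.txt, d.txt} staged={none}
After op 6 (git add a.txt): modified={c.txt, d.txt} staged={a.txt}
After op 7 (modify c.txt): modified={c.txt, d.txt} staged={a.txt}
After op 8 (git add b.txt): modified={c.txt, d.txt} staged={a.txt}
After op 9 (git add a.txt): modified={c.txt, d.txt} staged={a.txt}
After op 10 (git add d.txt): modified={c.txt} staged={a.txt, d.txt}
After op 11 (git reset b.txt): modified={c.txt} staged={a.txt, d.txt}
After op 12 (git commit): modified={c.txt} staged={none}
After op 13 (modify b.txt): modified={b.txt, c.txt} staged={none}
After op 14 (modify d.txt): modified={b.txt, c.txt, d.txt} staged={none}
After op 15 (modify a.txt): modified={a.txt, b.txt, c.txt, d.txt} staged={none}
After op 16 (git add d.txt): modified={a.txt, b.txt, c.txt} staged={d.txt}
After op 17 (git add b.txt): modified={a.txt, c.txt} staged={b.txt, d.txt}
After op 18 (git commit): modified={a.txt, c.txt} staged={none}
After op 19 (git add c.txt): modified={a.txt} staged={c.txt}
After op 20 (git add d.txt): modified={a.txt} staged={c.txt}
After op 21 (git add a.txt): modified={none} staged={a.txt, c.txt}

Answer: none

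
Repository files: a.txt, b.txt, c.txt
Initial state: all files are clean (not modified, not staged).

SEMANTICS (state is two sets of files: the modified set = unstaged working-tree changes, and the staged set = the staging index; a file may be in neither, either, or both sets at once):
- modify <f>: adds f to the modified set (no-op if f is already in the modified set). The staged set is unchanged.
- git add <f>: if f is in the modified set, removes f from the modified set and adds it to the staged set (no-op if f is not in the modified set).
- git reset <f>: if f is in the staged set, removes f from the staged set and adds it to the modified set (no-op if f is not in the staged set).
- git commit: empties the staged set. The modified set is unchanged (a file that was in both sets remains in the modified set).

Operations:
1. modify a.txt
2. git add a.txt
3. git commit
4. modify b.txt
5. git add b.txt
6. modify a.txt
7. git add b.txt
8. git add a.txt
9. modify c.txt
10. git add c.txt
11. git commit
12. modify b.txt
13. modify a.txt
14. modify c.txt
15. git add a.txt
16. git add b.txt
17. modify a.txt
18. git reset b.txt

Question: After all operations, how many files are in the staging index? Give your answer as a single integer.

After op 1 (modify a.txt): modified={a.txt} staged={none}
After op 2 (git add a.txt): modified={none} staged={a.txt}
After op 3 (git commit): modified={none} staged={none}
After op 4 (modify b.txt): modified={b.txt} staged={none}
After op 5 (git add b.txt): modified={none} staged={b.txt}
After op 6 (modify a.txt): modified={a.txt} staged={b.txt}
After op 7 (git add b.txt): modified={a.txt} staged={b.txt}
After op 8 (git add a.txt): modified={none} staged={a.txt, b.txt}
After op 9 (modify c.txt): modified={c.txt} staged={a.txt, b.txt}
After op 10 (git add c.txt): modified={none} staged={a.txt, b.txt, c.txt}
After op 11 (git commit): modified={none} staged={none}
After op 12 (modify b.txt): modified={b.txt} staged={none}
After op 13 (modify a.txt): modified={a.txt, b.txt} staged={none}
After op 14 (modify c.txt): modified={a.txt, b.txt, c.txt} staged={none}
After op 15 (git add a.txt): modified={b.txt, c.txt} staged={a.txt}
After op 16 (git add b.txt): modified={c.txt} staged={a.txt, b.txt}
After op 17 (modify a.txt): modified={a.txt, c.txt} staged={a.txt, b.txt}
After op 18 (git reset b.txt): modified={a.txt, b.txt, c.txt} staged={a.txt}
Final staged set: {a.txt} -> count=1

Answer: 1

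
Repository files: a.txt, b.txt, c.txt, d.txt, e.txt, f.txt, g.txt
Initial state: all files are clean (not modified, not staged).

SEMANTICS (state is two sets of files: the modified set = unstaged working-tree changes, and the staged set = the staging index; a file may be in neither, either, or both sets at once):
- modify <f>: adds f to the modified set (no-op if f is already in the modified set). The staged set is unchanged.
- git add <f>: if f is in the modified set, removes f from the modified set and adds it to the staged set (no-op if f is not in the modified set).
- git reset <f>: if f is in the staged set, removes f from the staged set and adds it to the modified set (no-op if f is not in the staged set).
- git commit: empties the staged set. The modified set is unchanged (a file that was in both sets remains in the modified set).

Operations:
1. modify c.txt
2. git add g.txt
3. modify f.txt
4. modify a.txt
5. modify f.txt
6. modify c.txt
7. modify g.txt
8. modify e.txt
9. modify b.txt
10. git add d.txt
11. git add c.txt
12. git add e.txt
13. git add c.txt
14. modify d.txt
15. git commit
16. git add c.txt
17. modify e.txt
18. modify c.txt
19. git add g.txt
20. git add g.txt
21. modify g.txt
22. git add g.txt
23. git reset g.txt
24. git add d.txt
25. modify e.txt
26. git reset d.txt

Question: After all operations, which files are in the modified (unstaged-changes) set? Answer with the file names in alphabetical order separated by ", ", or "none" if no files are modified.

After op 1 (modify c.txt): modified={c.txt} staged={none}
After op 2 (git add g.txt): modified={c.txt} staged={none}
After op 3 (modify f.txt): modified={c.txt, f.txt} staged={none}
After op 4 (modify a.txt): modified={a.txt, c.txt, f.txt} staged={none}
After op 5 (modify f.txt): modified={a.txt, c.txt, f.txt} staged={none}
After op 6 (modify c.txt): modified={a.txt, c.txt, f.txt} staged={none}
After op 7 (modify g.txt): modified={a.txt, c.txt, f.txt, g.txt} staged={none}
After op 8 (modify e.txt): modified={a.txt, c.txt, e.txt, f.txt, g.txt} staged={none}
After op 9 (modify b.txt): modified={a.txt, b.txt, c.txt, e.txt, f.txt, g.txt} staged={none}
After op 10 (git add d.txt): modified={a.txt, b.txt, c.txt, e.txt, f.txt, g.txt} staged={none}
After op 11 (git add c.txt): modified={a.txt, b.txt, e.txt, f.txt, g.txt} staged={c.txt}
After op 12 (git add e.txt): modified={a.txt, b.txt, f.txt, g.txt} staged={c.txt, e.txt}
After op 13 (git add c.txt): modified={a.txt, b.txt, f.txt, g.txt} staged={c.txt, e.txt}
After op 14 (modify d.txt): modified={a.txt, b.txt, d.txt, f.txt, g.txt} staged={c.txt, e.txt}
After op 15 (git commit): modified={a.txt, b.txt, d.txt, f.txt, g.txt} staged={none}
After op 16 (git add c.txt): modified={a.txt, b.txt, d.txt, f.txt, g.txt} staged={none}
After op 17 (modify e.txt): modified={a.txt, b.txt, d.txt, e.txt, f.txt, g.txt} staged={none}
After op 18 (modify c.txt): modified={a.txt, b.txt, c.txt, d.txt, e.txt, f.txt, g.txt} staged={none}
After op 19 (git add g.txt): modified={a.txt, b.txt, c.txt, d.txt, e.txt, f.txt} staged={g.txt}
After op 20 (git add g.txt): modified={a.txt, b.txt, c.txt, d.txt, e.txt, f.txt} staged={g.txt}
After op 21 (modify g.txt): modified={a.txt, b.txt, c.txt, d.txt, e.txt, f.txt, g.txt} staged={g.txt}
After op 22 (git add g.txt): modified={a.txt, b.txt, c.txt, d.txt, e.txt, f.txt} staged={g.txt}
After op 23 (git reset g.txt): modified={a.txt, b.txt, c.txt, d.txt, e.txt, f.txt, g.txt} staged={none}
After op 24 (git add d.txt): modified={a.txt, b.txt, c.txt, e.txt, f.txt, g.txt} staged={d.txt}
After op 25 (modify e.txt): modified={a.txt, b.txt, c.txt, e.txt, f.txt, g.txt} staged={d.txt}
After op 26 (git reset d.txt): modified={a.txt, b.txt, c.txt, d.txt, e.txt, f.txt, g.txt} staged={none}

Answer: a.txt, b.txt, c.txt, d.txt, e.txt, f.txt, g.txt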